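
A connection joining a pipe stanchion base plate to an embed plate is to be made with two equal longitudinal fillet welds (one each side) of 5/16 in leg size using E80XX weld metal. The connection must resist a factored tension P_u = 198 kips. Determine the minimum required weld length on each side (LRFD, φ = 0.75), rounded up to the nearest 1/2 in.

L = 12.5 in on each side

E80XX → F_EXX = 80 ksi.
Throat t_e = 0.707 × 0.3125 = 0.2209 in.
φr_n = 0.75 × 0.6 × 80 × 0.2209 = 7.954 kips/in.
L_req = P_u / φr_n = 198 / 7.954 = 24.89 in total.
Per side: 24.89 / 2 = 12.45 in.
Round up → use L = 12.5 in on each side.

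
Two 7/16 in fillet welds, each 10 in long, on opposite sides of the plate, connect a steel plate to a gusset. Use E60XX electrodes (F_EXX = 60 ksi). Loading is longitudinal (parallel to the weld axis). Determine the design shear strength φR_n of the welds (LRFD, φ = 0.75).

φR_n ≈ 167 kip

Effective throat t_e = 0.707 × 0.4375 = 0.3093 in.
Total length L = 20 in; A_we = 0.3093 × 20 = 6.186 in².
F_nw = 0.6 F_EXX = 0.6 × 60 = 36 ksi.
φR_n = 0.75 × 36 × 6.186 = 167 kip.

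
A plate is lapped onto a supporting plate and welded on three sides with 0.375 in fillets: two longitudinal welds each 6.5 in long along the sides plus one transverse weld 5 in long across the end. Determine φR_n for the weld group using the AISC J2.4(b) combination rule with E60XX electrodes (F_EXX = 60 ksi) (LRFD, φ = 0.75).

φR_n ≈ 133 kips

t_e = 0.707 × 0.375 = 0.2651 in.
R_nwl = 0.6 × 60 × 0.2651 × 13 = 124.1 kips (longitudinal, 2 welds).
R_nwt = 0.6 × 60 × 0.2651 × 5 = 47.72 kips (transverse, base value).
(i) R_nwl + R_nwt = 171.8 kips; (ii) 0.85 R_nwl + 1.5 R_nwt = 177.1 kips.
R_n = max = 177.1 kips [governs: (ii)]; φR_n = 132.8 kips.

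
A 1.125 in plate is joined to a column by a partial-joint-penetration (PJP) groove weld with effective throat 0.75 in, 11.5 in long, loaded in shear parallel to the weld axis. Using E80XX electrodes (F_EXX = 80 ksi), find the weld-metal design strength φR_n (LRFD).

Effective throat (given) t_e = 0.75 in.
A_we = 0.75 × 11.5 = 8.625 in².
F_nw = 0.6 F_EXX = 48 ksi.
φR_n = 0.75 × 48 × 8.625 = 310.5 kips.

φR_n ≈ 310 kips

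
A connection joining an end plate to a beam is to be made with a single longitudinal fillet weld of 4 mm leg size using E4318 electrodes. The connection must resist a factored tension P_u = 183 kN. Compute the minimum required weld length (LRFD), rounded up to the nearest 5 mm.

L = 335 mm

E43XX → F_EXX = 430 MPa.
Throat t_e = 0.707 × 4 = 2.828 mm.
φr_n = 0.75 × 0.6 × 430 × 2.828 × 10⁻³ = 0.5472 kN/mm.
L_req = P_u / φr_n = 183 / 0.5472 = 334.4 mm total.
Round up → use L = 335 mm.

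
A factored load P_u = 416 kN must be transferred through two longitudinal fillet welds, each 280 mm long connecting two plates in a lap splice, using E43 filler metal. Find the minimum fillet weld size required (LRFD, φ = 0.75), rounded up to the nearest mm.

w = 6 mm

E43XX → F_EXX = 430 MPa.
Total weld length L = 560 mm.
Required throat t_e = P_u / (φ × 0.6 F_EXX × L) = 416 / (0.75 × 0.6 × 430 × 560 × 10⁻³) = 3.839 mm.
Required leg w = t_e / 0.707 = 5.43 mm → use 6 mm.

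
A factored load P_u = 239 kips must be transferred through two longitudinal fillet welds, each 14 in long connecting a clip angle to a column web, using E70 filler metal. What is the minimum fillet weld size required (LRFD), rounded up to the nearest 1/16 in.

E70XX → F_EXX = 70 ksi.
Total weld length L = 28 in.
Required throat t_e = P_u / (φ × 0.6 F_EXX × L) = 239 / (0.75 × 0.6 × 70 × 28) = 0.271 in.
Required leg w = t_e / 0.707 = 0.3833 in → use 7/16 in.

w = 7/16 in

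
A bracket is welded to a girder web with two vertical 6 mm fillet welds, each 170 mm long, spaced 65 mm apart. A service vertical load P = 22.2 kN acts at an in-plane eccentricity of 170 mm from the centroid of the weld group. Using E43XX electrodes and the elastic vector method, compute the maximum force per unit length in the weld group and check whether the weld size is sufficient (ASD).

E43XX → F_EXX = 430 MPa.
Total weld length L_w = 340 mm. Treat welds as unit-width lines.
Polar moment about centroid: J = 2[d³/12 + d(b/2)²] = 2[170³/12 + 170×32.5²] = 1178000 mm³.
Direct shear f_v = P/L_w = 22.2×10³ / 340 = 65.29 N/mm (vertical).
Torsion M = P·e = 22.2×10³ × 170 = 3774000 N·mm.
Critical point at (x, y) = (32.5, 85) from centroid. f_tx = M·y/J = 272.3 N/mm; f_ty = M·x/J = 104.1 N/mm.
Resultant f_max = √[f_tx² + (f_v + f_ty)²] = √[272.3² + (65.29 + 104.1)²] = 320.7 N/mm.
Capacity per unit length: r_n/Ω = (1/2.0) × 0.6 × 430 × (0.707 × 6) = 547.2 N/mm.
320.7 ≤ 547.2 → adequate.

f_max ≈ 321 N/mm; adequate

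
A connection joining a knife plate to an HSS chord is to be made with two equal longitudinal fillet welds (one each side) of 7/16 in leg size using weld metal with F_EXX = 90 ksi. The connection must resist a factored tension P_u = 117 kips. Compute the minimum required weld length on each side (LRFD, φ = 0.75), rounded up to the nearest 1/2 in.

Throat t_e = 0.707 × 0.4375 = 0.3093 in.
φr_n = 0.75 × 0.6 × 90 × 0.3093 = 12.53 kips/in.
L_req = P_u / φr_n = 117 / 12.53 = 9.34 in total.
Per side: 9.34 / 2 = 4.67 in.
Round up → use L = 5 in on each side.

L = 5 in on each side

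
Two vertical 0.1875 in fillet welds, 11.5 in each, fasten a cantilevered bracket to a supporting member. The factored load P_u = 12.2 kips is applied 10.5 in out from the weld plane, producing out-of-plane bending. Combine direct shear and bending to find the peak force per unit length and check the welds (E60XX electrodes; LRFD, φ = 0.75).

f_max ≈ 2.95 kip/in; adequate

E60XX → F_EXX = 60 ksi.
L_w = 2 × 11.5 = 23 in; section modulus (unit throat) S = 2 × L²/6 = 44.08 in².
Direct shear f_v = P/L_w = 12.2/23 = 0.5304 kip/in.
Moment M = P × e = 12.2 × 10.5 = 128.1 kip·in; bending f_b = M/S = 2.906 kip/in.
f_max = √(f_v² + f_b²) = √(0.5304² + 2.906²) = 2.954 kip/in.
φr_n = 0.75 × 0.6 × 60 × (0.707 × 0.1875) = 3.579 kip/in → adequate.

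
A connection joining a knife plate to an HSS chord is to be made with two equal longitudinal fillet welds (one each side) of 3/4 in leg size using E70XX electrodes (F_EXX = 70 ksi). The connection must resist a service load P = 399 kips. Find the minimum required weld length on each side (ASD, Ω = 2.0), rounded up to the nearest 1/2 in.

L = 18 in on each side

Throat t_e = 0.707 × 0.75 = 0.5302 in.
r_n/Ω = (0.6 × 70 × 0.5302) / 2.0 = 11.14 kip/in.
L_req = P / (r_n/Ω) = 399 / 11.14 = 35.83 in total.
Per side: 35.83 / 2 = 17.92 in.
Round up → use L = 18 in on each side.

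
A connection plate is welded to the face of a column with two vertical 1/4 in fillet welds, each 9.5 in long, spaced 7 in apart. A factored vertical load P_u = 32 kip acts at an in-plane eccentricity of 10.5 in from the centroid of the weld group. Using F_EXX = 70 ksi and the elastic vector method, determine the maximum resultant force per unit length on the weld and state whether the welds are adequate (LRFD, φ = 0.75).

Total weld length L_w = 19 in. Treat welds as unit-width lines.
Polar moment about centroid: J = 2[d³/12 + d(b/2)²] = 2[9.5³/12 + 9.5×3.5²] = 375.6 in³.
Direct shear f_v = P/L_w = 32 / 19 = 1.684 kip/in (vertical).
Torsion M = P·e = 32 × 10.5 = 336 kip·in.
Critical point at (x, y) = (3.5, 4.75) from centroid. f_tx = M·y/J = 4.249 kip/in; f_ty = M·x/J = 3.131 kip/in.
Resultant f_max = √[f_tx² + (f_v + f_ty)²] = √[4.249² + (1.684 + 3.131)²] = 6.421 kip/in.
Capacity per unit length: φr_n = 0.75 × 0.6 × 70 × (0.707 × 0.25) = 5.568 kip/in.
6.421 > 5.568 → NOT adequate.

f_max ≈ 6.42 kip/in; NOT adequate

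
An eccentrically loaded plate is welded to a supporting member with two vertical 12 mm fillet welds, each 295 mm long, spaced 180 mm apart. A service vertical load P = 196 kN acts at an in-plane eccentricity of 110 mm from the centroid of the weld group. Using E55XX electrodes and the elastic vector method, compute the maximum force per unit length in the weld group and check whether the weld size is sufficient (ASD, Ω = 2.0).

f_max ≈ 650 N/mm; adequate

E55XX → F_EXX = 550 MPa.
Total weld length L_w = 590 mm. Treat welds as unit-width lines.
Polar moment about centroid: J = 2[d³/12 + d(b/2)²] = 2[295³/12 + 295×90²] = 9058000 mm³.
Direct shear f_v = P/L_w = 196×10³ / 590 = 332.2 N/mm (vertical).
Torsion M = P·e = 196×10³ × 110 = 21560000 N·mm.
Critical point at (x, y) = (90, 147.5) from centroid. f_tx = M·y/J = 351.1 N/mm; f_ty = M·x/J = 214.2 N/mm.
Resultant f_max = √[f_tx² + (f_v + f_ty)²] = √[351.1² + (332.2 + 214.2)²] = 649.5 N/mm.
Capacity per unit length: r_n/Ω = (1/2.0) × 0.6 × 550 × (0.707 × 12) = 1400 N/mm.
649.5 ≤ 1400 → adequate.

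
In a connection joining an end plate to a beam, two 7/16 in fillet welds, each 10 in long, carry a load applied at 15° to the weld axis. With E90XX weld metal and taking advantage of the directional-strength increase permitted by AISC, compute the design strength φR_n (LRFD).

φR_n ≈ 267 kip

E90XX → F_EXX = 90 ksi.
t_e = 0.707 × 0.4375 = 0.3093 in; A_we = 0.3093 × 20 = 6.186 in².
Directional factor: 1.0 + 0.5 sin^1.5(15°) = 1.066.
F_nw = 0.6 × 90 × 1.066 = 57.56 ksi.
φR_n = 0.75 × 57.56 × 6.186 = 267 kip.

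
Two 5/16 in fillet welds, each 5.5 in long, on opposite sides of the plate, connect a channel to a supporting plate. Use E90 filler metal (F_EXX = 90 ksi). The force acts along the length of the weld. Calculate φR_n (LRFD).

φR_n ≈ 98.4 kips

Effective throat t_e = 0.707 × 0.3125 = 0.2209 in.
Total length L = 11 in; A_we = 0.2209 × 11 = 2.43 in².
F_nw = 0.6 F_EXX = 0.6 × 90 = 54 ksi.
φR_n = 0.75 × 54 × 2.43 = 98.43 kips.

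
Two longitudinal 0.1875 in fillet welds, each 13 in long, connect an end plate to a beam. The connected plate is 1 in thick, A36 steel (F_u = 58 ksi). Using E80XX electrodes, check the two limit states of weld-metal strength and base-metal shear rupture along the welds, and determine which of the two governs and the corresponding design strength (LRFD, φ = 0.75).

E80XX → F_EXX = 80 ksi.
t_e = 0.707 × 0.1875 = 0.1326 in; L = 26 in.
Weld metal: φR_n = 0.75 × 0.6 × 80 × 0.1326 × 26 = 124.1 kips.
Base metal (shear rupture): φR_n = 0.75 × 0.6 × 58 × 1 × 26 = 678.6 kips.
Governing: weld metal.

φR_n ≈ 124 kips (weld metal governs)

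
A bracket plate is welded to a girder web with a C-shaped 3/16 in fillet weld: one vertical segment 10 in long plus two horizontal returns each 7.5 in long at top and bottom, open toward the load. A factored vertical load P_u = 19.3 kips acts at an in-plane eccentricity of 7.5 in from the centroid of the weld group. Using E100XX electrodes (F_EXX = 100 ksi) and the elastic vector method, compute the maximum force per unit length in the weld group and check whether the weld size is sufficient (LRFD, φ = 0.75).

Total weld length L_w = 25 in. Treat welds as unit-width lines.
Centroid: x̄ = 2×7.5×3.75 / 25 = 2.25 in from the vertical weld.
Polar moment about centroid: J = I_x + I_y = [10³/12 + 2×7.5×5²] + [10×2.25² + 2(7.5³/12 + 7.5×1.5²)] = 613 in³.
Direct shear f_v = P/L_w = 19.3 / 25 = 0.772 kip/in (vertical).
Torsion M = P·e = 19.3 × 7.5 = 144.75 kip·in.
Critical point at (x, y) = (5.25, 5) from centroid. f_tx = M·y/J = 1.181 kip/in; f_ty = M·x/J = 1.24 kip/in.
Resultant f_max = √[f_tx² + (f_v + f_ty)²] = √[1.181² + (0.772 + 1.24)²] = 2.333 kip/in.
Capacity per unit length: φr_n = 0.75 × 0.6 × 100 × (0.707 × 0.1875) = 5.965 kip/in.
2.333 ≤ 5.965 → adequate.

f_max ≈ 2.33 kip/in; adequate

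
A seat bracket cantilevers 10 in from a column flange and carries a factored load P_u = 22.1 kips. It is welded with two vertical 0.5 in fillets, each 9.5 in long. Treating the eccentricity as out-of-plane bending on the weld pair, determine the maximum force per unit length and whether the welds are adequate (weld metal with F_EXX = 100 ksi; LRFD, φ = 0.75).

L_w = 2 × 9.5 = 19 in; section modulus (unit throat) S = 2 × L²/6 = 30.08 in².
Direct shear f_v = P/L_w = 22.1/19 = 1.163 kip/in.
Moment M = P × e = 22.1 × 10 = 221 kip·in; bending f_b = M/S = 7.346 kip/in.
f_max = √(f_v² + f_b²) = √(1.163² + 7.346²) = 7.438 kip/in.
φr_n = 0.75 × 0.6 × 100 × (0.707 × 0.5) = 15.91 kip/in → adequate.

f_max ≈ 7.44 kip/in; adequate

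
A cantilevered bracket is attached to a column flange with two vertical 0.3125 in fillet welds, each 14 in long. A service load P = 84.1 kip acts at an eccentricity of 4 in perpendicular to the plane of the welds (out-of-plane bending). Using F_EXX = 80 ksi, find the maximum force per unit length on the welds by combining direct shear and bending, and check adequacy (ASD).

f_max ≈ 5.96 kip/in; NOT adequate

L_w = 2 × 14 = 28 in; section modulus (unit throat) S = 2 × L²/6 = 65.33 in².
Direct shear f_v = P/L_w = 84.1/28 = 3.004 kip/in.
Moment M = P × e = 84.1 × 4 = 336.4 kip·in; bending f_b = M/S = 5.149 kip/in.
f_max = √(f_v² + f_b²) = √(3.004² + 5.149²) = 5.961 kip/in.
r_n/Ω = (1/2.0) × 0.6 × 80 × (0.707 × 0.3125) = 5.302 kip/in → NOT adequate.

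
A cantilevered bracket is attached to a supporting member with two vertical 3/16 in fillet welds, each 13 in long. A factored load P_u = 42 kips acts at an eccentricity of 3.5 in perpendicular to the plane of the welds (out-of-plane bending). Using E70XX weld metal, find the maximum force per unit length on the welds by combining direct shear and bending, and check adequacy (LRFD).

E70XX → F_EXX = 70 ksi.
L_w = 2 × 13 = 26 in; section modulus (unit throat) S = 2 × L²/6 = 56.33 in².
Direct shear f_v = P/L_w = 42/26 = 1.615 kip/in.
Moment M = P × e = 42 × 3.5 = 147 kip·in; bending f_b = M/S = 2.609 kip/in.
f_max = √(f_v² + f_b²) = √(1.615² + 2.609²) = 3.069 kip/in.
φr_n = 0.75 × 0.6 × 70 × (0.707 × 0.1875) = 4.176 kip/in → adequate.

f_max ≈ 3.07 kip/in; adequate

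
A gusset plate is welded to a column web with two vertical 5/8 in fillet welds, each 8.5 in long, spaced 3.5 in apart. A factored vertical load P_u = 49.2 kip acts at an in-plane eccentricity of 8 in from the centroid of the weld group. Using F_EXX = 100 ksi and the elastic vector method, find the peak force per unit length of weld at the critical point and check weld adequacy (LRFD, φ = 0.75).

Total weld length L_w = 17 in. Treat welds as unit-width lines.
Polar moment about centroid: J = 2[d³/12 + d(b/2)²] = 2[8.5³/12 + 8.5×1.75²] = 154.4 in³.
Direct shear f_v = P/L_w = 49.2 / 17 = 2.894 kip/in (vertical).
Torsion M = P·e = 49.2 × 8 = 393.6 kip·in.
Critical point at (x, y) = (1.75, 4.25) from centroid. f_tx = M·y/J = 10.83 kip/in; f_ty = M·x/J = 4.461 kip/in.
Resultant f_max = √[f_tx² + (f_v + f_ty)²] = √[10.83² + (2.894 + 4.461)²] = 13.09 kip/in.
Capacity per unit length: φr_n = 0.75 × 0.6 × 100 × (0.707 × 0.625) = 19.88 kip/in.
13.09 ≤ 19.88 → adequate.

f_max ≈ 13.1 kip/in; adequate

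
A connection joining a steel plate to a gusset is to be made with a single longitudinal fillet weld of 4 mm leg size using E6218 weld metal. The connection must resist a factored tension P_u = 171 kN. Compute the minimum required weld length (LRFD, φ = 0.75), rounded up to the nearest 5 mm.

E62XX → F_EXX = 620 MPa.
Throat t_e = 0.707 × 4 = 2.828 mm.
φr_n = 0.75 × 0.6 × 620 × 2.828 × 10⁻³ = 0.789 kN/mm.
L_req = P_u / φr_n = 171 / 0.789 = 216.7 mm total.
Round up → use L = 220 mm.

L = 220 mm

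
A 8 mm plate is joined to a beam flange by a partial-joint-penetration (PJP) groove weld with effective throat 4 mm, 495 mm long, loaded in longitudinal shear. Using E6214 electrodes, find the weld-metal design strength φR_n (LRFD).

E62XX → F_EXX = 620 MPa.
Effective throat (given) t_e = 4 mm.
A_we = 4 × 495 = 1980 mm².
F_nw = 0.6 F_EXX = 372 MPa.
φR_n = 0.75 × 372 × 1980 × 10⁻³ = 552.4 kN.

φR_n ≈ 552 kN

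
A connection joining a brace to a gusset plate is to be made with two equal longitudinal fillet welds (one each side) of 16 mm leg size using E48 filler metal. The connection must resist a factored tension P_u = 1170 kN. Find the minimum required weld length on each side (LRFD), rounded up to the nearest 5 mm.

L = 240 mm on each side

E48XX → F_EXX = 480 MPa.
Throat t_e = 0.707 × 16 = 11.31 mm.
φr_n = 0.75 × 0.6 × 480 × 11.31 × 10⁻³ = 2.443 kN/mm.
L_req = P_u / φr_n = 1170 / 2.443 = 478.8 mm total.
Per side: 478.8 / 2 = 239.4 mm.
Round up → use L = 240 mm on each side.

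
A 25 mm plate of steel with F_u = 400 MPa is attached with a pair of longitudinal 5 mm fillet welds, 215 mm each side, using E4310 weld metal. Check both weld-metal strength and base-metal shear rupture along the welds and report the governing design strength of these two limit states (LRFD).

E43XX → F_EXX = 430 MPa.
t_e = 0.707 × 5 = 3.535 mm; L = 430 mm.
Weld metal: φR_n = 0.75 × 0.6 × 430 × 3.535 × 430 × 10⁻³ = 294.1 kN.
Base metal (shear rupture): φR_n = 0.75 × 0.6 × 400 × 25 × 430 × 10⁻³ = 1935 kN.
Governing: weld metal.

φR_n ≈ 294 kN (weld metal governs)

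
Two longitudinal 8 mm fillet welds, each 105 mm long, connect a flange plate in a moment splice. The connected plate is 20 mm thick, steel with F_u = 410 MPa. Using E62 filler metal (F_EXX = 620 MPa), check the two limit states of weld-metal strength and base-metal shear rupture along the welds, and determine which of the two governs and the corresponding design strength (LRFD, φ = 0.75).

φR_n ≈ 331 kN (weld metal governs)

t_e = 0.707 × 8 = 5.656 mm; L = 210 mm.
Weld metal: φR_n = 0.75 × 0.6 × 620 × 5.656 × 210 × 10⁻³ = 331.4 kN.
Base metal (shear rupture): φR_n = 0.75 × 0.6 × 410 × 20 × 210 × 10⁻³ = 774.9 kN.
Governing: weld metal.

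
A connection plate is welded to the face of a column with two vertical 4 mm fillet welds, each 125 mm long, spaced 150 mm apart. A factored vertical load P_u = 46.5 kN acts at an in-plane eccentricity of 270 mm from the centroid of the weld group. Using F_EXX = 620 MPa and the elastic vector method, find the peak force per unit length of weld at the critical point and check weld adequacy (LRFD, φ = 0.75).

f_max ≈ 859 N/mm; NOT adequate

Total weld length L_w = 250 mm. Treat welds as unit-width lines.
Polar moment about centroid: J = 2[d³/12 + d(b/2)²] = 2[125³/12 + 125×75²] = 1732000 mm³.
Direct shear f_v = P/L_w = 46.5×10³ / 250 = 186 N/mm (vertical).
Torsion M = P·e = 46.5×10³ × 270 = 12555000 N·mm.
Critical point at (x, y) = (75, 62.5) from centroid. f_tx = M·y/J = 453.1 N/mm; f_ty = M·x/J = 543.7 N/mm.
Resultant f_max = √[f_tx² + (f_v + f_ty)²] = √[453.1² + (186 + 543.7)²] = 859 N/mm.
Capacity per unit length: φr_n = 0.75 × 0.6 × 620 × (0.707 × 4) = 789 N/mm.
859 > 789 → NOT adequate.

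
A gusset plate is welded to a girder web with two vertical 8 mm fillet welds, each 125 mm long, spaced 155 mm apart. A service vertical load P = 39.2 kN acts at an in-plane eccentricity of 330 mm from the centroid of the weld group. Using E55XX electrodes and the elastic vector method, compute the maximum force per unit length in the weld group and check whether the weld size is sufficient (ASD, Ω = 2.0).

f_max ≈ 833 N/mm; adequate

E55XX → F_EXX = 550 MPa.
Total weld length L_w = 250 mm. Treat welds as unit-width lines.
Polar moment about centroid: J = 2[d³/12 + d(b/2)²] = 2[125³/12 + 125×77.5²] = 1827000 mm³.
Direct shear f_v = P/L_w = 39.2×10³ / 250 = 156.8 N/mm (vertical).
Torsion M = P·e = 39.2×10³ × 330 = 12936000 N·mm.
Critical point at (x, y) = (77.5, 62.5) from centroid. f_tx = M·y/J = 442.5 N/mm; f_ty = M·x/J = 548.7 N/mm.
Resultant f_max = √[f_tx² + (f_v + f_ty)²] = √[442.5² + (156.8 + 548.7)²] = 832.8 N/mm.
Capacity per unit length: r_n/Ω = (1/2.0) × 0.6 × 550 × (0.707 × 8) = 933.2 N/mm.
832.8 ≤ 933.2 → adequate.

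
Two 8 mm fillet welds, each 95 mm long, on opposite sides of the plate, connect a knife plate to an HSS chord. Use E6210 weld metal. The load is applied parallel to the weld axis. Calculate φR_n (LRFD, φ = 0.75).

φR_n ≈ 300 kN

E62XX → F_EXX = 620 MPa.
Effective throat t_e = 0.707 × 8 = 5.656 mm.
Total length L = 190 mm; A_we = 5.656 × 190 = 1075 mm².
F_nw = 0.6 F_EXX = 0.6 × 620 = 372 MPa.
φR_n = 0.75 × 372 × 1075 × 10⁻³ = 299.8 kN.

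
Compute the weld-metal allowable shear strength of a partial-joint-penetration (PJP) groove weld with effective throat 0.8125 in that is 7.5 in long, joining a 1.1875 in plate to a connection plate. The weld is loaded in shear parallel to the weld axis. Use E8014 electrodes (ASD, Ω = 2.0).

R_n/Ω ≈ 146 kip

E80XX → F_EXX = 80 ksi.
Effective throat (given) t_e = 0.8125 in.
A_we = 0.8125 × 7.5 = 6.094 in².
F_nw = 0.6 F_EXX = 48 ksi.
R_n/Ω = (48 × 6.094) / 2.0 = 146.2 kip.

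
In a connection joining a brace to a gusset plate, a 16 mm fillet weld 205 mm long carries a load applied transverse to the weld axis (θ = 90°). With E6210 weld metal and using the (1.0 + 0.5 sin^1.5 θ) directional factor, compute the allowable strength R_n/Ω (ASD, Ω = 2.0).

E62XX → F_EXX = 620 MPa.
t_e = 0.707 × 16 = 11.31 mm; A_we = 11.31 × 205 = 2319 mm².
Directional factor: 1.0 + 0.5 sin^1.5(90°) = 1.5.
F_nw = 0.6 × 620 × 1.5 = 558 MPa.
R_n/Ω = (558 × 2319) / 2.0 × 10⁻³ = 647 kN.

R_n/Ω ≈ 647 kN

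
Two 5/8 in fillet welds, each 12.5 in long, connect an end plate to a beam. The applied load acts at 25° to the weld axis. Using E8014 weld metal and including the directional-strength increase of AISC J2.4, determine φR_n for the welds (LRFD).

φR_n ≈ 452 kip

E80XX → F_EXX = 80 ksi.
t_e = 0.707 × 0.625 = 0.4419 in; A_we = 0.4419 × 25 = 11.05 in².
Directional factor: 1.0 + 0.5 sin^1.5(25°) = 1.137.
F_nw = 0.6 × 80 × 1.137 = 54.59 ksi.
φR_n = 0.75 × 54.59 × 11.05 = 452.3 kip.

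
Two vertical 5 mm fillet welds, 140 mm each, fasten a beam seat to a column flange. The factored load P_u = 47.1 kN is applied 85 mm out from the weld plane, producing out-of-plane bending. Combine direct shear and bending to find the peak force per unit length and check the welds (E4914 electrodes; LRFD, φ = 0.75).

f_max ≈ 635 N/mm; adequate

E49XX → F_EXX = 490 MPa.
L_w = 2 × 140 = 280 mm; section modulus (unit throat) S = 2 × L²/6 = 6533 mm².
Direct shear f_v = P/L_w = 47.1×10³/280 = 168.2 N/mm.
Moment M = P × e = 47.1×10³ × 85 = 4003500 N·mm; bending f_b = M/S = 612.8 N/mm.
f_max = √(f_v² + f_b²) = √(168.2² + 612.8²) = 635.4 N/mm.
φr_n = 0.75 × 0.6 × 490 × (0.707 × 5) = 779.5 N/mm → adequate.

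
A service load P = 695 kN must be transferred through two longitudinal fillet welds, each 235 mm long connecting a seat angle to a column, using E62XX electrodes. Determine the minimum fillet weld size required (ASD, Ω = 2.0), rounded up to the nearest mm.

E62XX → F_EXX = 620 MPa.
Total weld length L = 470 mm.
Required throat t_e = P × Ω / (0.6 F_EXX × L) = 695 × 2.0 / (0.6 × 620 × 470 × 10⁻³) = 7.95 mm.
Required leg w = t_e / 0.707 = 11.24 mm → use 12 mm.

w = 12 mm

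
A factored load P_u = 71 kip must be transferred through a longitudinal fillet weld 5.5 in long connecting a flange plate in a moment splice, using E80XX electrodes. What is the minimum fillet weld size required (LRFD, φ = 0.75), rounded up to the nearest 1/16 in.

w = 9/16 in

E80XX → F_EXX = 80 ksi.
Total weld length L = 5.5 in.
Required throat t_e = P_u / (φ × 0.6 F_EXX × L) = 71 / (0.75 × 0.6 × 80 × 5.5) = 0.3586 in.
Required leg w = t_e / 0.707 = 0.5072 in → use 9/16 in.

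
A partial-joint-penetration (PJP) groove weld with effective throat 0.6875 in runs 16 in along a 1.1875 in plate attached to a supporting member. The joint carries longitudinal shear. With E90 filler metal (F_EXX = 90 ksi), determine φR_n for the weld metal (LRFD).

Effective throat (given) t_e = 0.6875 in.
A_we = 0.6875 × 16 = 11 in².
F_nw = 0.6 F_EXX = 54 ksi.
φR_n = 0.75 × 54 × 11 = 445.5 kips.

φR_n ≈ 446 kips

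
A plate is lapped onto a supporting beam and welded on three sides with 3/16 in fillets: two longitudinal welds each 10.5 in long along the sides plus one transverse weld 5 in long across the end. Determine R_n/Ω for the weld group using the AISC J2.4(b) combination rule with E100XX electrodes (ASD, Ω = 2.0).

R_n/Ω ≈ 103 kip

E100XX → F_EXX = 100 ksi.
t_e = 0.707 × 0.1875 = 0.1326 in.
R_nwl = 0.6 × 100 × 0.1326 × 21 = 167 kip (longitudinal, 2 welds).
R_nwt = 0.6 × 100 × 0.1326 × 5 = 39.77 kip (transverse, base value).
(i) R_nwl + R_nwt = 206.8 kip; (ii) 0.85 R_nwl + 1.5 R_nwt = 201.6 kip.
R_n = max = 206.8 kip [governs: (i)]; R_n/Ω = 103.4 kip.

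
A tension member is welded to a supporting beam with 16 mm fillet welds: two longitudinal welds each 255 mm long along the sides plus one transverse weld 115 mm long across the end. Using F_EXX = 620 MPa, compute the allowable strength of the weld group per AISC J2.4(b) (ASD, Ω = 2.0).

R_n/Ω ≈ 1320 kN

t_e = 0.707 × 16 = 11.31 mm.
R_nwl = 0.6 × 620 × 11.31 × 510 × 10⁻³ = 2146 kN (longitudinal, 2 welds).
R_nwt = 0.6 × 620 × 11.31 × 115 × 10⁻³ = 483.9 kN (transverse, base value).
(i) R_nwl + R_nwt = 2630 kN; (ii) 0.85 R_nwl + 1.5 R_nwt = 2550 kN.
R_n = max = 2630 kN [governs: (i)]; R_n/Ω = 1315 kN.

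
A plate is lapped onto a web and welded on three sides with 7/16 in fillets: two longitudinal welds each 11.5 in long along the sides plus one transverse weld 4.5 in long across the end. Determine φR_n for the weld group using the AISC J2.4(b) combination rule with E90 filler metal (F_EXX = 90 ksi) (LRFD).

t_e = 0.707 × 0.4375 = 0.3093 in.
R_nwl = 0.6 × 90 × 0.3093 × 23 = 384.2 kip (longitudinal, 2 welds).
R_nwt = 0.6 × 90 × 0.3093 × 4.5 = 75.16 kip (transverse, base value).
(i) R_nwl + R_nwt = 459.3 kip; (ii) 0.85 R_nwl + 1.5 R_nwt = 439.3 kip.
R_n = max = 459.3 kip [governs: (i)]; φR_n = 344.5 kip.

φR_n ≈ 344 kip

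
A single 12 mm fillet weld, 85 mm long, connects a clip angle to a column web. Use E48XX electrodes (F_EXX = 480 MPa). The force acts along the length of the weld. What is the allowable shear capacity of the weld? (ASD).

Effective throat t_e = 0.707 × 12 = 8.484 mm.
Total length L = 85 mm; A_we = 8.484 × 85 = 721.1 mm².
F_nw = 0.6 F_EXX = 0.6 × 480 = 288 MPa.
R_n = 288 × 721.1 × 10⁻³ = 207.7 kN; R_n/Ω = 207.7/2.0 = 103.8 kN.

R_n/Ω ≈ 104 kN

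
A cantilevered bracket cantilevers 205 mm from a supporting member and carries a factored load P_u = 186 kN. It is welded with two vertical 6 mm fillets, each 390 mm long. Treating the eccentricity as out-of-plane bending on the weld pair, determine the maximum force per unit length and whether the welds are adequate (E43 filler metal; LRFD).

f_max ≈ 789 N/mm; adequate

E43XX → F_EXX = 430 MPa.
L_w = 2 × 390 = 780 mm; section modulus (unit throat) S = 2 × L²/6 = 50700 mm².
Direct shear f_v = P/L_w = 186×10³/780 = 238.5 N/mm.
Moment M = P × e = 186×10³ × 205 = 38130000 N·mm; bending f_b = M/S = 752.1 N/mm.
f_max = √(f_v² + f_b²) = √(238.5² + 752.1²) = 789 N/mm.
φr_n = 0.75 × 0.6 × 430 × (0.707 × 6) = 820.8 N/mm → adequate.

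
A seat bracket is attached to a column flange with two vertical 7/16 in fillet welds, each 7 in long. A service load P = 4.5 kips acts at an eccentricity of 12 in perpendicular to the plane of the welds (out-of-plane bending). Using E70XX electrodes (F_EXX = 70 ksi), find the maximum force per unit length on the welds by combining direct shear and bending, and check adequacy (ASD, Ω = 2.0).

f_max ≈ 3.32 kip/in; adequate

L_w = 2 × 7 = 14 in; section modulus (unit throat) S = 2 × L²/6 = 16.33 in².
Direct shear f_v = P/L_w = 4.5/14 = 0.3214 kip/in.
Moment M = P × e = 4.5 × 12 = 54 kip·in; bending f_b = M/S = 3.306 kip/in.
f_max = √(f_v² + f_b²) = √(0.3214² + 3.306²) = 3.322 kip/in.
r_n/Ω = (1/2.0) × 0.6 × 70 × (0.707 × 0.4375) = 6.496 kip/in → adequate.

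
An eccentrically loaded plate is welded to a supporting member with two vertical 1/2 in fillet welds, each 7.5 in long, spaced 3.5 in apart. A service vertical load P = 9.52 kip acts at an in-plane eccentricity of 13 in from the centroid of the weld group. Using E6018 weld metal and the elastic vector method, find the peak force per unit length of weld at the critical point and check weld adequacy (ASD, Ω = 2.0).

f_max ≈ 4.71 kip/in; adequate

E60XX → F_EXX = 60 ksi.
Total weld length L_w = 15 in. Treat welds as unit-width lines.
Polar moment about centroid: J = 2[d³/12 + d(b/2)²] = 2[7.5³/12 + 7.5×1.75²] = 116.2 in³.
Direct shear f_v = P/L_w = 9.52 / 15 = 0.6347 kip/in (vertical).
Torsion M = P·e = 9.52 × 13 = 123.76 kip·in.
Critical point at (x, y) = (1.75, 3.75) from centroid. f_tx = M·y/J = 3.992 kip/in; f_ty = M·x/J = 1.863 kip/in.
Resultant f_max = √[f_tx² + (f_v + f_ty)²] = √[3.992² + (0.6347 + 1.863)²] = 4.709 kip/in.
Capacity per unit length: r_n/Ω = (1/2.0) × 0.6 × 60 × (0.707 × 0.5) = 6.363 kip/in.
4.709 ≤ 6.363 → adequate.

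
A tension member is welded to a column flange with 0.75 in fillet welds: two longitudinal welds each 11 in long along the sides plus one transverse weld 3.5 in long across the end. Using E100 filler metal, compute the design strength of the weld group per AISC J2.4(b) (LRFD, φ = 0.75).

E100XX → F_EXX = 100 ksi.
t_e = 0.707 × 0.75 = 0.5302 in.
R_nwl = 0.6 × 100 × 0.5302 × 22 = 699.9 kips (longitudinal, 2 welds).
R_nwt = 0.6 × 100 × 0.5302 × 3.5 = 111.4 kips (transverse, base value).
(i) R_nwl + R_nwt = 811.3 kips; (ii) 0.85 R_nwl + 1.5 R_nwt = 762 kips.
R_n = max = 811.3 kips [governs: (i)]; φR_n = 608.5 kips.

φR_n ≈ 608 kips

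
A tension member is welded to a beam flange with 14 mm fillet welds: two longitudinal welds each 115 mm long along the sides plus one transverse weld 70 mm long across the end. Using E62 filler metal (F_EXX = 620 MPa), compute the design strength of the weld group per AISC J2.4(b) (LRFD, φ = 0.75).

φR_n ≈ 830 kN

t_e = 0.707 × 14 = 9.898 mm.
R_nwl = 0.6 × 620 × 9.898 × 230 × 10⁻³ = 846.9 kN (longitudinal, 2 welds).
R_nwt = 0.6 × 620 × 9.898 × 70 × 10⁻³ = 257.7 kN (transverse, base value).
(i) R_nwl + R_nwt = 1105 kN; (ii) 0.85 R_nwl + 1.5 R_nwt = 1106 kN.
R_n = max = 1106 kN [governs: (ii)]; φR_n = 829.8 kN.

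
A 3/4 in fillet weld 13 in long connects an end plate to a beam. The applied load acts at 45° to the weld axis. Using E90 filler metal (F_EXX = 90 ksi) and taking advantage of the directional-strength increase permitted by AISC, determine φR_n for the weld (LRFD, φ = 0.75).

φR_n ≈ 362 kip

t_e = 0.707 × 0.75 = 0.5302 in; A_we = 0.5302 × 13 = 6.893 in².
Directional factor: 1.0 + 0.5 sin^1.5(45°) = 1.297.
F_nw = 0.6 × 90 × 1.297 = 70.05 ksi.
φR_n = 0.75 × 70.05 × 6.893 = 362.2 kip.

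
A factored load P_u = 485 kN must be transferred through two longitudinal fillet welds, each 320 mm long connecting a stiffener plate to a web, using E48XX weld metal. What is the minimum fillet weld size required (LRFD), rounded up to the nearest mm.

E48XX → F_EXX = 480 MPa.
Total weld length L = 640 mm.
Required throat t_e = P_u / (φ × 0.6 F_EXX × L) = 485 / (0.75 × 0.6 × 480 × 640 × 10⁻³) = 3.508 mm.
Required leg w = t_e / 0.707 = 4.962 mm → use 5 mm.

w = 5 mm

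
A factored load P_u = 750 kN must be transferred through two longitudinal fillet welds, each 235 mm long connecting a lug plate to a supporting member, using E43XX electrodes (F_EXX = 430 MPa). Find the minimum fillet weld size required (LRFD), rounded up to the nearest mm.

w = 12 mm

Total weld length L = 470 mm.
Required throat t_e = P_u / (φ × 0.6 F_EXX × L) = 750 / (0.75 × 0.6 × 430 × 470 × 10⁻³) = 8.247 mm.
Required leg w = t_e / 0.707 = 11.66 mm → use 12 mm.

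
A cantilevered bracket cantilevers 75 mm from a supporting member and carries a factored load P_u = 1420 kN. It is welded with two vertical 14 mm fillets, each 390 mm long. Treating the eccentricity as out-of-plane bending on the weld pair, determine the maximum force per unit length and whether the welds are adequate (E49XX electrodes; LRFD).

f_max ≈ 2780 N/mm; NOT adequate

E49XX → F_EXX = 490 MPa.
L_w = 2 × 390 = 780 mm; section modulus (unit throat) S = 2 × L²/6 = 50700 mm².
Direct shear f_v = P/L_w = 1420×10³/780 = 1821 N/mm.
Moment M = P × e = 1420×10³ × 75 = 106500000 N·mm; bending f_b = M/S = 2101 N/mm.
f_max = √(f_v² + f_b²) = √(1821² + 2101²) = 2780 N/mm.
φr_n = 0.75 × 0.6 × 490 × (0.707 × 14) = 2183 N/mm → NOT adequate.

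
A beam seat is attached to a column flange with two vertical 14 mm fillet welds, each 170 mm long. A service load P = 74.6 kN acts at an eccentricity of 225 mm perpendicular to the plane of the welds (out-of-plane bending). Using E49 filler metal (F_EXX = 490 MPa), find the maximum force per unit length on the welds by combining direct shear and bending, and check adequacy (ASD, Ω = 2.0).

L_w = 2 × 170 = 340 mm; section modulus (unit throat) S = 2 × L²/6 = 9633 mm².
Direct shear f_v = P/L_w = 74.6×10³/340 = 219.4 N/mm.
Moment M = P × e = 74.6×10³ × 225 = 16785000 N·mm; bending f_b = M/S = 1742 N/mm.
f_max = √(f_v² + f_b²) = √(219.4² + 1742²) = 1756 N/mm.
r_n/Ω = (1/2.0) × 0.6 × 490 × (0.707 × 14) = 1455 N/mm → NOT adequate.

f_max ≈ 1760 N/mm; NOT adequate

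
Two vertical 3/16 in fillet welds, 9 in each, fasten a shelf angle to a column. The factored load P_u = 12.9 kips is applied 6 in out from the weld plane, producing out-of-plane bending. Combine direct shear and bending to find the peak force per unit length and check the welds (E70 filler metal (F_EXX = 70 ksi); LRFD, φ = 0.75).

L_w = 2 × 9 = 18 in; section modulus (unit throat) S = 2 × L²/6 = 27 in².
Direct shear f_v = P/L_w = 12.9/18 = 0.7167 kip/in.
Moment M = P × e = 12.9 × 6 = 77.4 kip·in; bending f_b = M/S = 2.867 kip/in.
f_max = √(f_v² + f_b²) = √(0.7167² + 2.867²) = 2.955 kip/in.
φr_n = 0.75 × 0.6 × 70 × (0.707 × 0.1875) = 4.176 kip/in → adequate.

f_max ≈ 2.95 kip/in; adequate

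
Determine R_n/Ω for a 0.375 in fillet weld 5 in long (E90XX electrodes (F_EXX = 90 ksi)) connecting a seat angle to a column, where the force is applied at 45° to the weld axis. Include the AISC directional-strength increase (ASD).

t_e = 0.707 × 0.375 = 0.2651 in; A_we = 0.2651 × 5 = 1.326 in².
Directional factor: 1.0 + 0.5 sin^1.5(45°) = 1.297.
F_nw = 0.6 × 90 × 1.297 = 70.05 ksi.
R_n/Ω = (70.05 × 1.326) / 2.0 = 46.43 kips.

R_n/Ω ≈ 46.4 kips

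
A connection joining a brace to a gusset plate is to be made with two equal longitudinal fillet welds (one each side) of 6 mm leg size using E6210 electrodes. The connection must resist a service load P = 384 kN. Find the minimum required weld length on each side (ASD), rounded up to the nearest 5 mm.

E62XX → F_EXX = 620 MPa.
Throat t_e = 0.707 × 6 = 4.242 mm.
r_n/Ω = (0.6 × 620 × 4.242) / 2.0 = 789 N/mm = 0.789 kN/mm.
L_req = P / (r_n/Ω) = 384 / 0.789 = 486.7 mm total.
Per side: 486.7 / 2 = 243.3 mm.
Round up → use L = 245 mm on each side.

L = 245 mm on each side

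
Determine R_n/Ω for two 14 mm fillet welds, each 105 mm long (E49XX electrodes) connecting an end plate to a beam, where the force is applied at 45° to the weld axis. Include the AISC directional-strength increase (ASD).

R_n/Ω ≈ 396 kN

E49XX → F_EXX = 490 MPa.
t_e = 0.707 × 14 = 9.898 mm; A_we = 9.898 × 210 = 2079 mm².
Directional factor: 1.0 + 0.5 sin^1.5(45°) = 1.297.
F_nw = 0.6 × 490 × 1.297 = 381.4 MPa.
R_n/Ω = (381.4 × 2079) / 2.0 × 10⁻³ = 396.4 kN.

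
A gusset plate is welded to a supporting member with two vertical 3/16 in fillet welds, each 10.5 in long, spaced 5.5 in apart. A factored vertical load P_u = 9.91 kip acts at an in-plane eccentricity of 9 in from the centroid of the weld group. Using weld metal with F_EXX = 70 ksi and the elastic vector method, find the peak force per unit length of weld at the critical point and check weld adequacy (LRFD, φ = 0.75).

f_max ≈ 1.77 kip/in; adequate

Total weld length L_w = 21 in. Treat welds as unit-width lines.
Polar moment about centroid: J = 2[d³/12 + d(b/2)²] = 2[10.5³/12 + 10.5×2.75²] = 351.8 in³.
Direct shear f_v = P/L_w = 9.91 / 21 = 0.4719 kip/in (vertical).
Torsion M = P·e = 9.91 × 9 = 89.19 kip·in.
Critical point at (x, y) = (2.75, 5.25) from centroid. f_tx = M·y/J = 1.331 kip/in; f_ty = M·x/J = 0.6973 kip/in.
Resultant f_max = √[f_tx² + (f_v + f_ty)²] = √[1.331² + (0.4719 + 0.6973)²] = 1.772 kip/in.
Capacity per unit length: φr_n = 0.75 × 0.6 × 70 × (0.707 × 0.1875) = 4.176 kip/in.
1.772 ≤ 4.176 → adequate.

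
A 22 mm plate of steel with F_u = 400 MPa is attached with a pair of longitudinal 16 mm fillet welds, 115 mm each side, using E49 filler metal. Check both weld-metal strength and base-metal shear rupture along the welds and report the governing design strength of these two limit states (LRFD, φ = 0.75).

φR_n ≈ 574 kN (weld metal governs)

E49XX → F_EXX = 490 MPa.
t_e = 0.707 × 16 = 11.31 mm; L = 230 mm.
Weld metal: φR_n = 0.75 × 0.6 × 490 × 11.31 × 230 × 10⁻³ = 573.7 kN.
Base metal (shear rupture): φR_n = 0.75 × 0.6 × 400 × 22 × 230 × 10⁻³ = 910.8 kN.
Governing: weld metal.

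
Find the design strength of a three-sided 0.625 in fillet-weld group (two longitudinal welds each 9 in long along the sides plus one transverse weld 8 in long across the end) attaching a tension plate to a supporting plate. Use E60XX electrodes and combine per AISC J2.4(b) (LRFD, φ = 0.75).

φR_n ≈ 326 kips

E60XX → F_EXX = 60 ksi.
t_e = 0.707 × 0.625 = 0.4419 in.
R_nwl = 0.6 × 60 × 0.4419 × 18 = 286.3 kips (longitudinal, 2 welds).
R_nwt = 0.6 × 60 × 0.4419 × 8 = 127.3 kips (transverse, base value).
(i) R_nwl + R_nwt = 413.6 kips; (ii) 0.85 R_nwl + 1.5 R_nwt = 434.3 kips.
R_n = max = 434.3 kips [governs: (ii)]; φR_n = 325.7 kips.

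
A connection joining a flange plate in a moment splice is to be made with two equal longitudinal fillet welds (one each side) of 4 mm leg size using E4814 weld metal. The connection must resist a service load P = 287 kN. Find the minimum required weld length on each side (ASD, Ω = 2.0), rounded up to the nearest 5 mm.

L = 355 mm on each side

E48XX → F_EXX = 480 MPa.
Throat t_e = 0.707 × 4 = 2.828 mm.
r_n/Ω = (0.6 × 480 × 2.828) / 2.0 = 407.2 N/mm = 0.4072 kN/mm.
L_req = P / (r_n/Ω) = 287 / 0.4072 = 704.8 mm total.
Per side: 704.8 / 2 = 352.4 mm.
Round up → use L = 355 mm on each side.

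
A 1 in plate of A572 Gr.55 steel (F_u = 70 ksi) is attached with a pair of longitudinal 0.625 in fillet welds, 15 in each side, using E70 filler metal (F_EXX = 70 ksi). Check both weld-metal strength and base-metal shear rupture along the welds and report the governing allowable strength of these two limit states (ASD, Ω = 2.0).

t_e = 0.707 × 0.625 = 0.4419 in; L = 30 in.
Weld metal: R_n/Ω = (1/2.0) × 0.6 × 70 × 0.4419 × 30 = 278.4 kip.
Base metal (shear rupture): R_n/Ω = (1/2.0) × 0.6 × 70 × 1 × 30 = 630 kip.
Governing: weld metal.

R_n/Ω ≈ 278 kip (weld metal governs)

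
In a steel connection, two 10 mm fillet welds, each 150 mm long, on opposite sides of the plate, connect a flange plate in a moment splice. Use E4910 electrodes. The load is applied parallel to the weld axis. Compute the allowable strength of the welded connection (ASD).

E49XX → F_EXX = 490 MPa.
Effective throat t_e = 0.707 × 10 = 7.07 mm.
Total length L = 300 mm; A_we = 7.07 × 300 = 2121 mm².
F_nw = 0.6 F_EXX = 0.6 × 490 = 294 MPa.
R_n = 294 × 2121 × 10⁻³ = 623.6 kN; R_n/Ω = 623.6/2.0 = 311.8 kN.

R_n/Ω ≈ 312 kN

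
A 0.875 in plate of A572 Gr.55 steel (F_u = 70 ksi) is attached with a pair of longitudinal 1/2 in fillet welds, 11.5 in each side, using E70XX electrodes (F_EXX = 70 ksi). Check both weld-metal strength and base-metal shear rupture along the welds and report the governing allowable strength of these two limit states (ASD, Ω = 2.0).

t_e = 0.707 × 0.5 = 0.3535 in; L = 23 in.
Weld metal: R_n/Ω = (1/2.0) × 0.6 × 70 × 0.3535 × 23 = 170.7 kips.
Base metal (shear rupture): R_n/Ω = (1/2.0) × 0.6 × 70 × 0.875 × 23 = 422.6 kips.
Governing: weld metal.

R_n/Ω ≈ 171 kips (weld metal governs)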